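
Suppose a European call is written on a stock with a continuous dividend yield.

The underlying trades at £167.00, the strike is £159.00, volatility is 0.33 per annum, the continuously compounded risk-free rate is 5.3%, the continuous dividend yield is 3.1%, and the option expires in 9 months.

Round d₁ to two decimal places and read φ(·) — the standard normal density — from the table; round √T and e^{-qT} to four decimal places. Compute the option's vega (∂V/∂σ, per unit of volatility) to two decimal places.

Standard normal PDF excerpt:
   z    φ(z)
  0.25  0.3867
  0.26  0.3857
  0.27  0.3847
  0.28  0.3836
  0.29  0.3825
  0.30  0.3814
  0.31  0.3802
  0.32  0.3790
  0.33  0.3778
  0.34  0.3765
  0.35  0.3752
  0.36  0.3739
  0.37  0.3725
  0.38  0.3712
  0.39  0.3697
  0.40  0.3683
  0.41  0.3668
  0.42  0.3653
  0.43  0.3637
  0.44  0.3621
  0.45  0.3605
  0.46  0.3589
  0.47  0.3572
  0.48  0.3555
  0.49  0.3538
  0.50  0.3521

52.63

T = 0.75;  σ√T = 0.2858
d₁ = [ln(167/159) + (0.053 − 0.031 + 0.33²/2)·0.75] / 0.2858 = [0.0491 + 0.0573] / 0.2858 = 0.3724 → 0.37
√T = √0.75 = 0.8660
φ(d₁) = φ(0.37) = 0.3725
exp(−qT) = exp(−0.031·0.75) = 0.9770
vega = S·exp(−qT)·φ(d₁)·√T = 167·0.9770·0.3725·0.8660 = 52.6326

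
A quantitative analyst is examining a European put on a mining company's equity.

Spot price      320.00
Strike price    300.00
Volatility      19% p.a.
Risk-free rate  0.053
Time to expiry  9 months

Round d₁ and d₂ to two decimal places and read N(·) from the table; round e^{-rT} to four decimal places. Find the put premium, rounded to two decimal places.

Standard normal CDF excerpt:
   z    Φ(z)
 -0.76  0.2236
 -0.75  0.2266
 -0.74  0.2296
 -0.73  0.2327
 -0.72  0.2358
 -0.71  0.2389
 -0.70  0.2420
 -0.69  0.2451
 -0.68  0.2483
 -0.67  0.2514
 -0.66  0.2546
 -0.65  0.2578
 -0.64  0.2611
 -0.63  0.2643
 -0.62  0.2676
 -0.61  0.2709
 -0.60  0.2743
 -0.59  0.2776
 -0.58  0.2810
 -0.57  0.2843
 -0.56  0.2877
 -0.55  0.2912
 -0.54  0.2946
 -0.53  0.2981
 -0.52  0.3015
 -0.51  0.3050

8.50

σ√T = 0.19·√0.75 = 0.1645
ln(S/K) + (r + σ²/2)T = ln(320/300) + (0.053 + 0.19²/2)·0.75 = 0.0645 + 0.0533 = 0.1178
d₁ = 0.1178 / 0.1645 = 0.7161 ⇒ 0.72
d₂ = d₁ − σ√T = 0.7161 − 0.1645 = 0.5515 ⇒ 0.55
e^(−rT) = e^(−0.053·0.75) = 0.9610
N(−d₂) = N(-0.55) = 0.2912;  N(−d₁) = N(-0.72) = 0.2358
P = 300·0.9610·0.2912 − 320·0.2358 = 83.9530 − 75.4560 = 8.4970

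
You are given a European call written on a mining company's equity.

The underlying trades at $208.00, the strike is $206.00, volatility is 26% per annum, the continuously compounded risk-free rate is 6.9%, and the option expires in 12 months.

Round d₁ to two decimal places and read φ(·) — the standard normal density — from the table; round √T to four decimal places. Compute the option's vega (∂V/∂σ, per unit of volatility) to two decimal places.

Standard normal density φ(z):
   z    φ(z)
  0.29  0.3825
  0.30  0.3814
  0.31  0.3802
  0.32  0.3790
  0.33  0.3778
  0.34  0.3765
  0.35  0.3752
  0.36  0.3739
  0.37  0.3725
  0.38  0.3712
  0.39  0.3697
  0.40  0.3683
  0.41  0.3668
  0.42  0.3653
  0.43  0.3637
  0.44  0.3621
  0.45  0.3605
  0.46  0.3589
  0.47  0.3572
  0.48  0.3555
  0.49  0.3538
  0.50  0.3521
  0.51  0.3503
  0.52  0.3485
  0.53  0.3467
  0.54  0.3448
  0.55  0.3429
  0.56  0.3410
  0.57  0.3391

σ√T = 0.26 × 1.0000 = 0.2600
d₁ = [ln(208/206) + (0.069 + 0.26²/2)·1] / 0.2600 = [0.0097 + 0.1028] / 0.2600 = 0.4325 ⇒ 0.43
√T = √1 = 1.0000
φ(d₁) = φ(0.43) = 0.3637
vega = S·φ(d₁)·√T = 208·0.3637·1.0000 = 75.6496

75.65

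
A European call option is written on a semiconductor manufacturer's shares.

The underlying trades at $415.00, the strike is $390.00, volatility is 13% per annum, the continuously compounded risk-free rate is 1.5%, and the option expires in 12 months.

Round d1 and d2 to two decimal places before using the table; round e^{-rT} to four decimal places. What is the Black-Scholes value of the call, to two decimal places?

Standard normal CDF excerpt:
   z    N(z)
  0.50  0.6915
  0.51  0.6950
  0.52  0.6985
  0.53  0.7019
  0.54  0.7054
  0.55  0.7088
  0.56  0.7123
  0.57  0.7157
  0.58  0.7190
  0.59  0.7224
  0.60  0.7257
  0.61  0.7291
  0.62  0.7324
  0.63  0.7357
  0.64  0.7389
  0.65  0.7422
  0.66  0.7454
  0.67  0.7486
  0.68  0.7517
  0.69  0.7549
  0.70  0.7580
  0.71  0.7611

$39.68

T = 1;  σ√T = 0.1300
ln(S/K) + (r + σ²/2)T = ln(415/390) + (0.015 + 0.13²/2)·1 = 0.0621 + 0.0234 = 0.0856
d₁ = 0.0856 / 0.1300 = 0.6583 → 0.66
d₂ = d₁ − σ√T = 0.6583 − 0.1300 = 0.5283 → 0.53
exp(−rT) = exp(−0.015·1) = 0.9851
C = 415·N(0.66) − 390·0.9851·N(0.53) = 415·0.7454 − 390·0.9851·0.7019 = 309.3410 − 269.6623 = 39.6787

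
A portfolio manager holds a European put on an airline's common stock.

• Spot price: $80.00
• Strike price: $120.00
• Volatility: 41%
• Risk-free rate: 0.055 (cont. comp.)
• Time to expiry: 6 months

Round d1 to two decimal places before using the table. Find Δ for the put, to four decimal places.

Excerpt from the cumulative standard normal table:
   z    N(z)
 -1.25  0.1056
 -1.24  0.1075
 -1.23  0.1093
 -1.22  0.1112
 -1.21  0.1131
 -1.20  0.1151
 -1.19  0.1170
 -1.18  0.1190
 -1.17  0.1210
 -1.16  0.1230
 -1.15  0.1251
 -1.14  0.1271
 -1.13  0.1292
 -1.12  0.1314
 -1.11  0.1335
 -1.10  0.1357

-0.8770

σ√T = 0.41·√0.5 = 0.2899
d₁ = [ln(80/120) + (0.055 + 0.41²/2)·0.5] / 0.2899 = [-0.4055 + 0.0695] / 0.2899 = -1.1588 ⇒ -1.16
N(d₁) = N(-1.16) = 0.1230
Δ_put = N(d₁) − 1 = 0.1230 − 1 = -0.8770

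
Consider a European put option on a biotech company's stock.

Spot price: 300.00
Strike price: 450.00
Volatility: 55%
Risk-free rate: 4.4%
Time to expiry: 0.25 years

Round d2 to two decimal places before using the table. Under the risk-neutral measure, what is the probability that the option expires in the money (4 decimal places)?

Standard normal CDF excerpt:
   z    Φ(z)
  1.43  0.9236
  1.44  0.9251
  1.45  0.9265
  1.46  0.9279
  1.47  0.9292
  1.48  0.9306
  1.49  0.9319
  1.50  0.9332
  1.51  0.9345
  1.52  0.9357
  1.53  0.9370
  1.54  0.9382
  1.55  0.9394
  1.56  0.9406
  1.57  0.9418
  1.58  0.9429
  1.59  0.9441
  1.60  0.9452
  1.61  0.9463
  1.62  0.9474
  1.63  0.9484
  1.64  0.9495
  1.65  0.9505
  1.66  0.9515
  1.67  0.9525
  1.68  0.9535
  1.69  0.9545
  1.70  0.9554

0.9418

σ√T = 0.55·√0.25 = 0.2750
d₁ = [ln(300/450) + (0.044 + 0.55²/2)·0.25] / 0.2750 = [-0.4055 + 0.0488] / 0.2750 = -1.2969 → -1.30
d₂ = d₁ − σ√T = -1.2969 − 0.2750 = -1.5719 → -1.57
Pr(exercise) under Q = N(−d₂) = N(1.57) = 0.9418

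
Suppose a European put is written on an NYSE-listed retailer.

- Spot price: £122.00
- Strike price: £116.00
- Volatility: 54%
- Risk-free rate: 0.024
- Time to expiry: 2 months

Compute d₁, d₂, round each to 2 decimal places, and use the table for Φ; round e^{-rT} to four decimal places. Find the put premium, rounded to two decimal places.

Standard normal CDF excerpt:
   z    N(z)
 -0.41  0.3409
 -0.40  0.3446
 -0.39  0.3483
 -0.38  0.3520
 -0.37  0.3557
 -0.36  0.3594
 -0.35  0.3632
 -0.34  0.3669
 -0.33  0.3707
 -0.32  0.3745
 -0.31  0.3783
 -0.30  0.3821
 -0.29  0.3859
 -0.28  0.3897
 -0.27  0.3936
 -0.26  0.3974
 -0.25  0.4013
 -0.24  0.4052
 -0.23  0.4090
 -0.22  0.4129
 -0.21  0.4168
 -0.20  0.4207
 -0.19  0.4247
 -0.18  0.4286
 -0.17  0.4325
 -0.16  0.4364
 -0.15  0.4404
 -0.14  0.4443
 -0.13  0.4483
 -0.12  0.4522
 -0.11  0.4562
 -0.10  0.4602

T = 0.1667;  σ√T = 0.2205
d₁ = [ln(122/116) + (0.024 + 0.54²/2)·0.1667] / 0.2205 = [0.0504 + 0.0283] / 0.2205 = 0.3571 → 0.36
d₂ = d₁ − σ√T = 0.3571 − 0.2205 = 0.1367 → 0.14
exp(−rT) = exp(−0.024·0.1667) = 0.9960
P = 116·0.9960·N(-0.14) − 122·N(-0.36) = 116·0.9960·0.4443 − 122·0.3594 = 51.3326 − 43.8468 = 7.4858

£7.49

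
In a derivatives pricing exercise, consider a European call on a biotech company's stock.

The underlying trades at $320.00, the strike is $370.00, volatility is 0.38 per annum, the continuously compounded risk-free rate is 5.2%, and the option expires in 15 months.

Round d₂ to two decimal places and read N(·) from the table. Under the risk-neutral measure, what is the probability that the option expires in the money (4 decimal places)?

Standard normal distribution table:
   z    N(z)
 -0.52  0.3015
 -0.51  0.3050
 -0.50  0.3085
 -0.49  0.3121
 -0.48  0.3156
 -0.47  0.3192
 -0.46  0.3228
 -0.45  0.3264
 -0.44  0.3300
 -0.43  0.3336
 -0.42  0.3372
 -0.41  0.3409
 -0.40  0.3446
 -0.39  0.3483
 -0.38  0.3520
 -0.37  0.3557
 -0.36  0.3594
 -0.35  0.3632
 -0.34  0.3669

0.3446

T = 1.25;  σ√T = 0.4249
d₁ = [ln(320/370) + (0.052 + 0.38²/2)·1.25] / 0.4249 = [-0.1452 + 0.1552] / 0.4249 = 0.0237 ≈ 0.02
d₂ = d₁ − σ√T = 0.0237 − 0.4249 = -0.4012 ≈ -0.40
Pr(exercise) under Q = N(d₂) = 0.3446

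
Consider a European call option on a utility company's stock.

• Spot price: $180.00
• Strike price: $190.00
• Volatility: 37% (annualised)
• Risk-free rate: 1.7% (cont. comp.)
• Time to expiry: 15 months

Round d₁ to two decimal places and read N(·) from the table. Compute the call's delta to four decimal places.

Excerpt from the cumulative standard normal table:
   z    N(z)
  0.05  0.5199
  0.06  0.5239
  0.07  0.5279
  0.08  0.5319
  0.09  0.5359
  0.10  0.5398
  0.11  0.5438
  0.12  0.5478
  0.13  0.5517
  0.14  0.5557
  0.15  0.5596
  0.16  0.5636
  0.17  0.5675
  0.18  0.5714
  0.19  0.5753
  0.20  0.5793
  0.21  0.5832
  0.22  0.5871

0.5517

σ√T = 0.37 × 1.1180 = 0.4137
d₁ = [ln(180/190) + (0.017 + ½·0.37²)·1.25] / (σ√T) = (-0.0541 + 0.1068) / 0.4137 = 0.1275 → 0.13
N(d₁) = N(0.13) = 0.5517
Δ_call = N(d₁) = 0.5517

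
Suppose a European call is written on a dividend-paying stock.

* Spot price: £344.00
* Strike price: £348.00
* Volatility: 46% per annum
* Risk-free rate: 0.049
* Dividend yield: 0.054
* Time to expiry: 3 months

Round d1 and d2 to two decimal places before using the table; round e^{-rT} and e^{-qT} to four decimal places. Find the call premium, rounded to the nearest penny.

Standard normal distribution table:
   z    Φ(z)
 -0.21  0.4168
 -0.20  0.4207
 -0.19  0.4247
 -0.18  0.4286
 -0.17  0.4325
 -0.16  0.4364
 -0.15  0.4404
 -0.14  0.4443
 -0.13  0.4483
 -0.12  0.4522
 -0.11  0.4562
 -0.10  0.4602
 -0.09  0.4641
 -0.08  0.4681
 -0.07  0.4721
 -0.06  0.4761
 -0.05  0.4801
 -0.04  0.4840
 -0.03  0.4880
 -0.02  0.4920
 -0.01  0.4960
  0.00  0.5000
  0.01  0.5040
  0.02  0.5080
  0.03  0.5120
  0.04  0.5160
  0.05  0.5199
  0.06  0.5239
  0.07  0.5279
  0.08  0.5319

σ√T = 0.46 × 0.5000 = 0.2300
ln(S/K) + (r − q + σ²/2)T = ln(344/348) + (0.049 − 0.054 + 0.46²/2)·0.25 = -0.0116 + 0.0252 = 0.0136
d₁ = 0.0136 / 0.2300 = 0.0593 ≈ 0.06
d₂ = d₁ − σ√T = 0.0593 − 0.2300 = -0.1707 ≈ -0.17
exp(−qT) = exp(−0.054·0.25) = 0.9866;  exp(−rT) = exp(−0.049·0.25) = 0.9878
N(d₁) = N(0.06) = 0.5239;  N(d₂) = N(-0.17) = 0.4325
C = 344·0.9866·0.5239 − 348·0.9878·0.4325 = 177.8066 − 148.6738 = 29.1329

£29.13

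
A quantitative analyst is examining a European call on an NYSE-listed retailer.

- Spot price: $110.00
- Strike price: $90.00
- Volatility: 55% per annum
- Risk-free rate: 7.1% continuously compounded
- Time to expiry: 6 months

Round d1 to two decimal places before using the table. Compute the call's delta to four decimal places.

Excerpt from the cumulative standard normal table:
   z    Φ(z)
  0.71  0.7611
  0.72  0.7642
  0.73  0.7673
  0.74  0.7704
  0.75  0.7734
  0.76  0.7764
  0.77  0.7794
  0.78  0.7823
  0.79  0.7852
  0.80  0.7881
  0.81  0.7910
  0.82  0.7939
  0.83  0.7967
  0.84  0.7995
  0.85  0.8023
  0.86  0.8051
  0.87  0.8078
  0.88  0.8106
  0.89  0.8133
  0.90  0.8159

0.7881

T = 0.5;  σ√T = 0.3889
d₁ = [ln(110/90) + (0.071 + 0.55²/2)·0.5] / 0.3889 = [0.2007 + 0.1111] / 0.3889 = 0.8017 which rounds to 0.80
N(d₁) = N(0.80) = 0.7881
Δ_call = N(d₁) = 0.7881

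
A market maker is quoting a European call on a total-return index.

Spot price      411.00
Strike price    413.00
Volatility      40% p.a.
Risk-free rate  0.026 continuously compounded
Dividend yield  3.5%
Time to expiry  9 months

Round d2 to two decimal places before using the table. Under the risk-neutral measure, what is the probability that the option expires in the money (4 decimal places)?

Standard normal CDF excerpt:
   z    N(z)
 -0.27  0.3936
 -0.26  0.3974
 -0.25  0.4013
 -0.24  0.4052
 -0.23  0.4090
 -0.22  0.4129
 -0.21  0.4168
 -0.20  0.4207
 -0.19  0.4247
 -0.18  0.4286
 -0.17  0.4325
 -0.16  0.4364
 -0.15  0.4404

σ√T = 0.4·√0.75 = 0.3464
d₁ = [ln(411/413) + (0.026 − 0.035 + 0.4²/2)·0.75] / 0.3464 = [-0.0049 + 0.0533] / 0.3464 = 0.1397 → 0.14
d₂ = d₁ − σ√T = 0.1397 − 0.3464 = -0.2067 → -0.21
Risk-neutral Pr[S_T > K] = N(d₂) = N(-0.21) = 0.4168

0.4168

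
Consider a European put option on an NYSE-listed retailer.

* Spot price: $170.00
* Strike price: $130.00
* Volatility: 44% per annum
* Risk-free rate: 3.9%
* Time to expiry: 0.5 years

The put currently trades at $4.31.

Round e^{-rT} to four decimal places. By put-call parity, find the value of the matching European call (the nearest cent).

exp(−rT) = exp(−0.039·0.5) = 0.9807
Put-call parity: C − P = S − K·e^(−rT) = 170 − 130·0.9807 = 170 − 127.4910 = 42.5090
C = P + (C − P) = 4.31 + (42.5090) = 46.8190

$46.82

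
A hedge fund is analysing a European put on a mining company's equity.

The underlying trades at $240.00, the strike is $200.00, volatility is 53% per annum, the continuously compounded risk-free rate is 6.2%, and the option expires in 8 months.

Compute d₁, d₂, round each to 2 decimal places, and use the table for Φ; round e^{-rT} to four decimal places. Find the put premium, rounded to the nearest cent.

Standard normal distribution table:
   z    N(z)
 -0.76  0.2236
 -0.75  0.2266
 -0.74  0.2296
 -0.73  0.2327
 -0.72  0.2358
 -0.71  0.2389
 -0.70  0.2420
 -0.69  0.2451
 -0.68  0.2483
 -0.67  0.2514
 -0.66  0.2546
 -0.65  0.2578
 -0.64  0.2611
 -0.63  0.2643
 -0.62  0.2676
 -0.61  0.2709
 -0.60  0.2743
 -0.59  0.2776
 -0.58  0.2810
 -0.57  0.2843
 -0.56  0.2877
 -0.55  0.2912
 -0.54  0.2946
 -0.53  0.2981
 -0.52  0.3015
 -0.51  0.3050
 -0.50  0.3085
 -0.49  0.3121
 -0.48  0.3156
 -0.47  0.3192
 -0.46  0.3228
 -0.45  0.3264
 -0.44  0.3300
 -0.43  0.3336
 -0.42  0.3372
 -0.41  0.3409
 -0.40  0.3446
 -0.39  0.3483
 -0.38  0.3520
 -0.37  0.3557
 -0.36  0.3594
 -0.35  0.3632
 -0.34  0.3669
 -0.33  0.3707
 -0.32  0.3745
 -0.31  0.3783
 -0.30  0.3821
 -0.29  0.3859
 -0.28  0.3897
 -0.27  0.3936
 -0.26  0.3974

σ√T = 0.53 × 0.8165 = 0.4327
ln(S/K) + (r + σ²/2)T = ln(240/200) + (0.062 + 0.53²/2)·0.6667 = 0.1823 + 0.1350 = 0.3173
d₁ = 0.3173 / 0.4327 = 0.7332 → 0.73
d₂ = d₁ − σ√T = 0.7332 − 0.4327 = 0.3005 → 0.30
exp(−rT) = exp(−0.062·0.6667) = 0.9595
N(−d₂) = N(-0.30) = 0.3821;  N(−d₁) = N(-0.73) = 0.2327
P = 200·0.9595·0.3821 − 240·0.2327 = 73.3250 − 55.8480 = 17.4770

$17.48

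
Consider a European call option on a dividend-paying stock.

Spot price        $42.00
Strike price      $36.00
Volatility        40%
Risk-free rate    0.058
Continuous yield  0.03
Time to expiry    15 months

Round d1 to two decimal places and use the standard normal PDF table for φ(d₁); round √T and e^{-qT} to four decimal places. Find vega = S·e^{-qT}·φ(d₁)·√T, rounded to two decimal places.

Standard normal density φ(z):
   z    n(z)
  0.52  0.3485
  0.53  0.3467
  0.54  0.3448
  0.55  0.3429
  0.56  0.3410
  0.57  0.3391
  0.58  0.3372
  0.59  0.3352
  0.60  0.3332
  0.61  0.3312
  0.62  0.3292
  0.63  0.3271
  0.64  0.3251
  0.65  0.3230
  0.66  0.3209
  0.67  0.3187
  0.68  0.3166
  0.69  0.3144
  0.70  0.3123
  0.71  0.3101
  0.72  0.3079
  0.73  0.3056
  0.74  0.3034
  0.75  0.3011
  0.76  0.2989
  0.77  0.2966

14.61

σ√T = 0.4 × 1.1180 = 0.4472
d₁ = [ln(42/36) + (0.058 − 0.03 + ½·0.4²)·1.25] / (σ√T) = (0.1542 + 0.1350) / 0.4472 = 0.6466 ⇒ 0.65
√T = √1.25 = 1.1180
φ(d₁) = φ(0.65) = 0.3230
e^(−qT) = e^(−0.03·1.25) = 0.9632
vega = S·e^(−qT)·φ(d₁)·√T = 42·0.9632·0.3230·1.1180 = 14.6087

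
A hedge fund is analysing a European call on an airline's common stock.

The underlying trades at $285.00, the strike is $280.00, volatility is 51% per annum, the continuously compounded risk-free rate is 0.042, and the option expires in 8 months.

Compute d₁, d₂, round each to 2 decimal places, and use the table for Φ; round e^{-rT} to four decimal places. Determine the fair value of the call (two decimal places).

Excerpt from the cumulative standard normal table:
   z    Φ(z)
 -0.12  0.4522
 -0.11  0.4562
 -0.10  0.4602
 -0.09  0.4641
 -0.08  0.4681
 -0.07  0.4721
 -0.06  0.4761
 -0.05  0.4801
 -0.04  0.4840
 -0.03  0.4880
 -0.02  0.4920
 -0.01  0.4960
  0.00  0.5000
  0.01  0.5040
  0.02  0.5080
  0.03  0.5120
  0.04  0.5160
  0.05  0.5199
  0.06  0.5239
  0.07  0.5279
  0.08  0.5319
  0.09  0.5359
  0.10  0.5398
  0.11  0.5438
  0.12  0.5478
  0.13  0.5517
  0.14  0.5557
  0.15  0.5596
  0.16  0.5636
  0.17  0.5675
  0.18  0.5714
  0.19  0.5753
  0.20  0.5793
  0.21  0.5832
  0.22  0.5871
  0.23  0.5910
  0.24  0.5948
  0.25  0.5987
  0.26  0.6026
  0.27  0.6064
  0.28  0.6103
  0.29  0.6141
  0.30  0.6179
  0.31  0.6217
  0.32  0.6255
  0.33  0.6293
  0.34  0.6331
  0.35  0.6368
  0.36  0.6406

$52.97

T = 0.6667;  σ√T = 0.4164
d₁ = [ln(285/280) + (0.042 + ½·0.51²)·0.6667] / (σ√T) = (0.0177 + 0.1147) / 0.4164 = 0.3180 → 0.32
d₂ = 0.3180 − 0.4164 = -0.0985 → -0.10
exp(−rT) = exp(−0.042·0.6667) = 0.9724
N(d₁) = N(0.32) = 0.6255;  N(d₂) = N(-0.10) = 0.4602
C = 285·0.6255 − 280·0.9724·0.4602 = 178.2675 − 125.2996 = 52.9679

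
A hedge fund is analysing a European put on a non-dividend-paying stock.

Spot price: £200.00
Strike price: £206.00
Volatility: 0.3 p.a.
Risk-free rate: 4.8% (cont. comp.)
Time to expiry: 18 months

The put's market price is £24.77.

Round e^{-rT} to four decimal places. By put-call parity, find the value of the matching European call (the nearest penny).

e^(−rT) = e^(−0.048·1.5) = 0.9305
Put-call parity: C − P = S − K·e^(−rT) = 200 − 206·0.9305 = 200 − 191.6830 = 8.3170
C = P + (C − P) = 24.77 + (8.3170) = 33.0870

£33.09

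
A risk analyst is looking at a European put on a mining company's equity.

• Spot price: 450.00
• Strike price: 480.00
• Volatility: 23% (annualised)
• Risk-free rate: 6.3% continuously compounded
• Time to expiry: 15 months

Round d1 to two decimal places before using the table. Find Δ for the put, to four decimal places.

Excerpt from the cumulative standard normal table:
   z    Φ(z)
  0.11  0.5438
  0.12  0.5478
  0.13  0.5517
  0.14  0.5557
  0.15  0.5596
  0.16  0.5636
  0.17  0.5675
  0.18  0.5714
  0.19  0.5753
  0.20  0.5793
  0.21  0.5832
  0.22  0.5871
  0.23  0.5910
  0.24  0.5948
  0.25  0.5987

T = 1.25;  σ√T = 0.2571
d₁ = [ln(450/480) + (0.063 + 0.23²/2)·1.25] / 0.2571 = [-0.0645 + 0.1118] / 0.2571 = 0.1838 ≈ 0.18
N(d₁) = N(0.18) = 0.5714
Δ_put = N(d₁) − 1 = 0.5714 − 1 = -0.4286

-0.4286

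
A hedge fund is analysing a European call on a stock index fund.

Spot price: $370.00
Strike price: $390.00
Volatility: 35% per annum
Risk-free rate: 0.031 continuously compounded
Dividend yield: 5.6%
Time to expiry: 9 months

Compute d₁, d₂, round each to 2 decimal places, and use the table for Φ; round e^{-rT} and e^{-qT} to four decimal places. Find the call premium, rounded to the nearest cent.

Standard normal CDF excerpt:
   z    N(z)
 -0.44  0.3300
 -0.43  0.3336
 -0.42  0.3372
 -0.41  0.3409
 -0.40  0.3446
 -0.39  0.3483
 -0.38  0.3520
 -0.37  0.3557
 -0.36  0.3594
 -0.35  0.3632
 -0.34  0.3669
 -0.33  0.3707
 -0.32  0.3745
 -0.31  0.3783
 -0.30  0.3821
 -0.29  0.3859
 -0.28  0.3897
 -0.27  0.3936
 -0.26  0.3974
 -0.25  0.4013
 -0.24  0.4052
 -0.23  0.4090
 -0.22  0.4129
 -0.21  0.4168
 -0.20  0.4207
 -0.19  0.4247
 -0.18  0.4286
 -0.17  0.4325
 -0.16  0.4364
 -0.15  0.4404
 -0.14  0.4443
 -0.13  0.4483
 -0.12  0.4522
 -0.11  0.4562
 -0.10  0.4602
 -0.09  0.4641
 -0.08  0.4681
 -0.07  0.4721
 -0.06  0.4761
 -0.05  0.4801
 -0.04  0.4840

$33.37

T = 0.75;  σ√T = 0.3031
d₁ = [ln(370/390) + (0.031 − 0.056 + 0.35²/2)·0.75] / 0.3031 = [-0.0526 + 0.0272] / 0.3031 = -0.0840 → -0.08
d₂ = d₁ − σ√T = -0.0840 − 0.3031 = -0.3871 → -0.39
exp(−qT) = exp(−0.056·0.75) = 0.9589;  exp(−rT) = exp(−0.031·0.75) = 0.9770
C = 370·0.9589·N(-0.08) − 390·0.9770·N(-0.39) = 370·0.9589·0.4681 − 390·0.9770·0.3483 = 166.0786 − 132.7127 = 33.3659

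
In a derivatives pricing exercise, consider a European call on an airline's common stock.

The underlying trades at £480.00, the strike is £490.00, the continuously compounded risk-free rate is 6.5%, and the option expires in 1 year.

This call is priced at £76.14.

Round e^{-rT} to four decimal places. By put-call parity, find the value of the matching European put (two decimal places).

exp(−rT) = exp(−0.065·1) = 0.9371
Put-call parity: C − P = S − K·e^(−rT) = 480 − 490·0.9371 = 480 − 459.1790 = 20.8210
P = C − (C − P) = 76.14 − (20.8210) = 55.3190

£55.32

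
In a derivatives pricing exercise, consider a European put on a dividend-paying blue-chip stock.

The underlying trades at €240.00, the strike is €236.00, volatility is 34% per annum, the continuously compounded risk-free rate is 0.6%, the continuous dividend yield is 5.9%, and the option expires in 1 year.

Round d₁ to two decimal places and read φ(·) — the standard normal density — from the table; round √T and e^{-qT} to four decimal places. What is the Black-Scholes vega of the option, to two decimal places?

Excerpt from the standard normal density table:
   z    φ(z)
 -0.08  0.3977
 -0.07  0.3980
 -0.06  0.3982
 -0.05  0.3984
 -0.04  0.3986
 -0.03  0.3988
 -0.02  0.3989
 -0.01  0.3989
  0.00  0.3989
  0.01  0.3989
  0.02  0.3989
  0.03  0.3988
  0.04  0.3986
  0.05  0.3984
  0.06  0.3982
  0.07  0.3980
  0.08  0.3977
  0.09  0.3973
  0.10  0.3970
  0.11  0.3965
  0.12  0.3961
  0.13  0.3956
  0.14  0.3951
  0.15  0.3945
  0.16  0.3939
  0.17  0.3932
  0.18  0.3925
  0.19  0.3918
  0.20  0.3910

90.09

σ√T = 0.34·√1 = 0.3400
ln(S/K) + (r − q + σ²/2)T = ln(240/236) + (0.006 − 0.059 + 0.34²/2)·1 = 0.0168 + 0.0048 = 0.0216
d₁ = 0.0216 / 0.3400 = 0.0636 ≈ 0.06
√T = √1 = 1.0000
φ(d₁) = φ(0.06) = 0.3982
exp(−qT) = exp(−0.059·1) = 0.9427
vega = S·exp(−qT)·φ(d₁)·√T = 240·0.9427·0.3982·1.0000 = 90.0920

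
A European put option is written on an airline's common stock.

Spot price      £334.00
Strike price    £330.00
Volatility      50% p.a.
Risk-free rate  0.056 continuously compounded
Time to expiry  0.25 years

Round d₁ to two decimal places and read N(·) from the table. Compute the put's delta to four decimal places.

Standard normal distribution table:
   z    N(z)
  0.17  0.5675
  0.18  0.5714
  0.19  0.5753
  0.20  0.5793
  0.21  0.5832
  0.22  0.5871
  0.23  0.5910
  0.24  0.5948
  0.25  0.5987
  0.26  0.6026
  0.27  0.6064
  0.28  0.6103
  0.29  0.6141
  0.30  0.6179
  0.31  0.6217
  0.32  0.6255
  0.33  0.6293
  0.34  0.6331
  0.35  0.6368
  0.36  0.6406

-0.4090

σ√T = 0.5 × 0.5000 = 0.2500
d₁ = [ln(334/330) + (0.056 + 0.5²/2)·0.25] / 0.2500 = [0.0120 + 0.0452] / 0.2500 = 0.2292 → 0.23
N(d₁) = N(0.23) = 0.5910
Δ_put = N(d₁) − 1 = 0.5910 − 1 = -0.4090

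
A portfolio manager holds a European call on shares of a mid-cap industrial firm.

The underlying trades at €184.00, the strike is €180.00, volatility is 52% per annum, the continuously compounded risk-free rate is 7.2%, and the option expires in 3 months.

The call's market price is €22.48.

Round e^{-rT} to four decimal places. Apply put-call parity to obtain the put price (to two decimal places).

€15.28

e^(−rT) = e^(−0.072·0.25) = 0.9822
Put-call parity: C − P = S − K·e^(−rT) = 184 − 180·0.9822 = 184 − 176.7960 = 7.2040
P = C − (C − P) = 22.48 − (7.2040) = 15.2760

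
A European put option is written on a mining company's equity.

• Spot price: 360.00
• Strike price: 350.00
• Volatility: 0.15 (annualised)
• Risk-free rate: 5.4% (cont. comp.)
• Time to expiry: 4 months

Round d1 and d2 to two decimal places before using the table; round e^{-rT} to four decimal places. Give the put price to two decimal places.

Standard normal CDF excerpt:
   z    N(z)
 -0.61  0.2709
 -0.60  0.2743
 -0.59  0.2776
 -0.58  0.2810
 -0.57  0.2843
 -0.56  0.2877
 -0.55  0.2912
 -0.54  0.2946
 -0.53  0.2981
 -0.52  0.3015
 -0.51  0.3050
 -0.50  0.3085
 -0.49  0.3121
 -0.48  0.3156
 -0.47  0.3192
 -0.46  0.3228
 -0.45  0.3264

σ√T = 0.15 × 0.5774 = 0.0866
d₁ = [ln(360/350) + (0.054 + ½·0.15²)·0.3333] / (σ√T) = (0.0282 + 0.0217) / 0.0866 = 0.5764 which rounds to 0.58
d₂ = 0.5764 − 0.0866 = 0.4898 which rounds to 0.49
e^(−rT) = e^(−0.054·0.3333) = 0.9822
N(−d₂) = N(-0.49) = 0.3121;  N(−d₁) = N(-0.58) = 0.2810
P = 350·0.9822·0.3121 − 360·0.2810 = 107.2906 − 101.1600 = 6.1306

6.13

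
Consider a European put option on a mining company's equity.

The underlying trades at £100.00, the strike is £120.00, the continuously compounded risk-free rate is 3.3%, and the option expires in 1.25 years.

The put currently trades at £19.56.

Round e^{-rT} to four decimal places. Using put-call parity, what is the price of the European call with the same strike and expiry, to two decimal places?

exp(−rT) = exp(−0.033·1.25) = 0.9596
Put-call parity: C − P = S − K·e^(−rT) = 100 − 120·0.9596 = 100 − 115.1520 = -15.1520
C = P + (C − P) = 19.56 + (-15.1520) = 4.4080

£4.41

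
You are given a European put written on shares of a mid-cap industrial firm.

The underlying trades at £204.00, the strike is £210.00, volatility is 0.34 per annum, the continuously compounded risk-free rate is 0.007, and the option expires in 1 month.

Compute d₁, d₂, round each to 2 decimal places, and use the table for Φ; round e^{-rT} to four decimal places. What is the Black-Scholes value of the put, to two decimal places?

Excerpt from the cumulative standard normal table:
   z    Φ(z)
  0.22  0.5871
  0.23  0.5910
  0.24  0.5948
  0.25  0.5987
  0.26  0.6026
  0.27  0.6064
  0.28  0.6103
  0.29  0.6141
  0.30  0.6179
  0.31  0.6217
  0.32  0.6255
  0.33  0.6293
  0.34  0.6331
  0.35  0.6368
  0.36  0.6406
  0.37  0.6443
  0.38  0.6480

£11.53

σ√T = 0.34·√0.08333 = 0.0981
ln(S/K) + (r + σ²/2)T = ln(204/210) + (0.007 + 0.34²/2)·0.08333 = -0.0290 + 0.0054 = -0.0236
d₁ = -0.0236 / 0.0981 = -0.2403 which rounds to -0.24
d₂ = d₁ − σ√T = -0.2403 − 0.0981 = -0.3385 which rounds to -0.34
exp(−rT) = exp(−0.007·0.08333) = 0.9994
N(−d₂) = N(0.34) = 0.6331;  N(−d₁) = N(0.24) = 0.5948
P = 210·0.9994·0.6331 − 204·0.5948 = 132.8712 − 121.3392 = 11.5320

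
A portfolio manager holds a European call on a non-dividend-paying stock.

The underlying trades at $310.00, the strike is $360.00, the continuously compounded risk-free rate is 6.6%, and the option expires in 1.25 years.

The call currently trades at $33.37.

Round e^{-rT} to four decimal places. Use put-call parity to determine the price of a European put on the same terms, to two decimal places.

exp(−rT) = exp(−0.066·1.25) = 0.9208
Put-call parity: C − P = S − K·e^(−rT) = 310 − 360·0.9208 = 310 − 331.4880 = -21.4880
P = C − (C − P) = 33.37 − (-21.4880) = 54.8580

$54.86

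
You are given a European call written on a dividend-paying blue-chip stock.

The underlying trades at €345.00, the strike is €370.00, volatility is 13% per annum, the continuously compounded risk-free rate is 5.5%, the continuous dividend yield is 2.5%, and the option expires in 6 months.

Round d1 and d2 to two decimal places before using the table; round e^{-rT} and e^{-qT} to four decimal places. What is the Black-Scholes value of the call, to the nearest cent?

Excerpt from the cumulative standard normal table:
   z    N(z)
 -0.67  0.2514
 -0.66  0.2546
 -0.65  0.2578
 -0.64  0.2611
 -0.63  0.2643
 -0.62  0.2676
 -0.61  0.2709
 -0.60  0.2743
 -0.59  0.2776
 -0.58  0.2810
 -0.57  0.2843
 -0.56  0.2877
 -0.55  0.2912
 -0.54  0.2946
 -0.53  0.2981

€5.23

σ√T = 0.13 × 0.7071 = 0.0919
d₁ = [ln(345/370) + (0.055 − 0.025 + ½·0.13²)·0.5] / (σ√T) = (-0.0700 + 0.0192) / 0.0919 = -0.5519 → -0.55
d₂ = -0.5519 − 0.0919 = -0.6438 → -0.64
e^(−qT) = e^(−0.025·0.5) = 0.9876;  e^(−rT) = e^(−0.055·0.5) = 0.9729
C = 345·0.9876·N(-0.55) − 370·0.9729·N(-0.64) = 345·0.9876·0.2912 − 370·0.9729·0.2611 = 99.2182 − 93.9890 = 5.2293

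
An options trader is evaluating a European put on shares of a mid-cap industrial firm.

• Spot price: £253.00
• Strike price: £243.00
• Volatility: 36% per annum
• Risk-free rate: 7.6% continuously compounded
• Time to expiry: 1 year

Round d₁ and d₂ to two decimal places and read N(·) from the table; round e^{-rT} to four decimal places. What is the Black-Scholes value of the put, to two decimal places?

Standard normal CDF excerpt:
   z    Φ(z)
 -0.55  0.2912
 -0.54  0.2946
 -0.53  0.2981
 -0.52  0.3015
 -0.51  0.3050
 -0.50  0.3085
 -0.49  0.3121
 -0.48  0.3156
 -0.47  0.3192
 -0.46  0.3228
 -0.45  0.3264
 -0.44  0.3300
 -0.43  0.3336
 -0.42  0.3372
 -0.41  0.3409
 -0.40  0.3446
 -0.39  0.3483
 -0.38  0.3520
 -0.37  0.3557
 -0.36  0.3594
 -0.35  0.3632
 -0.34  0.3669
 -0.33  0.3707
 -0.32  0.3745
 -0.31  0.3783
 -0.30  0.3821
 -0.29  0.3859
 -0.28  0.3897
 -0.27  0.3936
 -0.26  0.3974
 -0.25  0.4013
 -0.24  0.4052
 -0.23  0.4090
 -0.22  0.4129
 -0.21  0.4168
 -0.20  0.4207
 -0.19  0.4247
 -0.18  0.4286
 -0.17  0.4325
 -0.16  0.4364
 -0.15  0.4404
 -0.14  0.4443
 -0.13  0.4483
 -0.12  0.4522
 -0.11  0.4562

σ√T = 0.36 × 1.0000 = 0.3600
d₁ = [ln(253/243) + (0.076 + 0.36²/2)·1] / 0.3600 = [0.0403 + 0.1408] / 0.3600 = 0.5031 which rounds to 0.50
d₂ = d₁ − σ√T = 0.5031 − 0.3600 = 0.1431 which rounds to 0.14
exp(−rT) = exp(−0.076·1) = 0.9268
N(−d₂) = N(-0.14) = 0.4443;  N(−d₁) = N(-0.50) = 0.3085
P = 243·0.9268·0.4443 − 253·0.3085 = 100.0619 − 78.0505 = 22.0114

£22.01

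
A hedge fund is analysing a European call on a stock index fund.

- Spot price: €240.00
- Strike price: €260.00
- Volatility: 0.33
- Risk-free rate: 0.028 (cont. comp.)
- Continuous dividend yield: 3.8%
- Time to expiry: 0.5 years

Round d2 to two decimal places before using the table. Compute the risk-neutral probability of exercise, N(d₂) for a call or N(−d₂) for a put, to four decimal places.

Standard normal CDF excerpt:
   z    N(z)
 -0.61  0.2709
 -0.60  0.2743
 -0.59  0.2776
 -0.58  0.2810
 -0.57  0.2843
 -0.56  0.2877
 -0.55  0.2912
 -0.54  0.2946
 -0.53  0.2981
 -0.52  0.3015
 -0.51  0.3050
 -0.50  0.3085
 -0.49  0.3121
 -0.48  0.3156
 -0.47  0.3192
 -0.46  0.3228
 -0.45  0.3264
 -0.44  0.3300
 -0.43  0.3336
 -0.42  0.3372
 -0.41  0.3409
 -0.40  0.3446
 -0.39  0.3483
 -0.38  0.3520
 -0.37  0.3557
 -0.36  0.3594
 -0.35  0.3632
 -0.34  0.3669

0.3156

σ√T = 0.33·√0.5 = 0.2333
ln(S/K) + (r − q + σ²/2)T = ln(240/260) + (0.028 − 0.038 + 0.33²/2)·0.5 = -0.0800 + 0.0222 = -0.0578
d₁ = -0.0578 / 0.2333 = -0.2478 which rounds to -0.25
d₂ = d₁ − σ√T = -0.2478 − 0.2333 = -0.4811 which rounds to -0.48
Pr(exercise) under Q = N(d₂) = 0.3156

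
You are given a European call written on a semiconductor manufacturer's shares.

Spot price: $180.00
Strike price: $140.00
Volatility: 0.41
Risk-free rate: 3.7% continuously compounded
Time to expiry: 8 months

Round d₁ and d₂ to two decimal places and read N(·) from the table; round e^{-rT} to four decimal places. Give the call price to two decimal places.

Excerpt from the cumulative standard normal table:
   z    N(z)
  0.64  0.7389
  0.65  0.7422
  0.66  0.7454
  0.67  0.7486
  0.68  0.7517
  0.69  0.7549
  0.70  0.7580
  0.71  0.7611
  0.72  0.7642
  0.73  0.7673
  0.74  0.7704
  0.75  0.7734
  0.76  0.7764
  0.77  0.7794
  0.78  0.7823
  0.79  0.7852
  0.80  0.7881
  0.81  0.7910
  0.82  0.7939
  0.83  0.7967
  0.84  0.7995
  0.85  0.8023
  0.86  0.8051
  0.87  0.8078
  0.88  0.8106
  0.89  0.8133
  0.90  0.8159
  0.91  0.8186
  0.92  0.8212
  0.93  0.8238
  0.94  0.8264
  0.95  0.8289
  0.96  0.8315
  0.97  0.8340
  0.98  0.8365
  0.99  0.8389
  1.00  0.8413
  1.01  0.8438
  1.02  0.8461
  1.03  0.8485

$49.19

σ√T = 0.41 × 0.8165 = 0.3348
d₁ = [ln(180/140) + (0.037 + 0.41²/2)·0.6667] / 0.3348 = [0.2513 + 0.0807] / 0.3348 = 0.9918 ≈ 0.99
d₂ = d₁ − σ√T = 0.9918 − 0.3348 = 0.6570 ≈ 0.66
exp(−rT) = exp(−0.037·0.6667) = 0.9756
C = 180·N(0.99) − 140·0.9756·N(0.66) = 180·0.8389 − 140·0.9756·0.7454 = 151.0020 − 101.8097 = 49.1923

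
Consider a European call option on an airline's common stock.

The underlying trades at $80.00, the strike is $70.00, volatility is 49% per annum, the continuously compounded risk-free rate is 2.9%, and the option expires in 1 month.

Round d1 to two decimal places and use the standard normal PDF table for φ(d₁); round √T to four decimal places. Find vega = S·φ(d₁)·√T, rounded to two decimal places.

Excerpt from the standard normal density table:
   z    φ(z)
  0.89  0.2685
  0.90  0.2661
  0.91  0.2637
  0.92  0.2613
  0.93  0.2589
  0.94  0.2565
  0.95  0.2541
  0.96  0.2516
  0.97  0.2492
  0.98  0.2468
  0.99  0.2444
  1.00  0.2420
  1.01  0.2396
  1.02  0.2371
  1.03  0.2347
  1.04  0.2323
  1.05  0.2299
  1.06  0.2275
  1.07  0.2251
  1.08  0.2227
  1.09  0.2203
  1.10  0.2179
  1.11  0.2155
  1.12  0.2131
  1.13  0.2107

5.42

σ√T = 0.49·√0.08333 = 0.1415
ln(S/K) + (r + σ²/2)T = ln(80/70) + (0.029 + 0.49²/2)·0.08333 = 0.1335 + 0.0124 = 0.1460
d₁ = 0.1460 / 0.1415 = 1.0318 which rounds to 1.03
√T = √0.08333 = 0.2887
φ(d₁) = φ(1.03) = 0.2347
vega = S·φ(d₁)·√T = 80·0.2347·0.2887 = 5.4206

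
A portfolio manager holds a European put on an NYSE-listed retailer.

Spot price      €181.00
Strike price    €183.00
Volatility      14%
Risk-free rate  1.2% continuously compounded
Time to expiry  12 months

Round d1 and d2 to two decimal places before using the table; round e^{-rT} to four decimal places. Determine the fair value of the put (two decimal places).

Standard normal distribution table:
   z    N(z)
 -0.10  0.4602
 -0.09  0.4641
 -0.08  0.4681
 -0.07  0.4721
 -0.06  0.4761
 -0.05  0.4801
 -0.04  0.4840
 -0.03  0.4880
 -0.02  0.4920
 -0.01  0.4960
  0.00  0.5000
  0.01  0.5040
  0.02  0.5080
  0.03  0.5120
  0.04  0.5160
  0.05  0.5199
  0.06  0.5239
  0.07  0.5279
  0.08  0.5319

€10.01

σ√T = 0.14 × 1.0000 = 0.1400
d₁ = [ln(181/183) + (0.012 + ½·0.14²)·1] / (σ√T) = (-0.0110 + 0.0218) / 0.1400 = 0.0772 ≈ 0.08
d₂ = 0.0772 − 0.1400 = -0.0628 ≈ -0.06
exp(−rT) = exp(−0.012·1) = 0.9881
N(−d₂) = N(0.06) = 0.5239;  N(−d₁) = N(-0.08) = 0.4681
P = 183·0.9881·0.5239 − 181·0.4681 = 94.7328 − 84.7261 = 10.0067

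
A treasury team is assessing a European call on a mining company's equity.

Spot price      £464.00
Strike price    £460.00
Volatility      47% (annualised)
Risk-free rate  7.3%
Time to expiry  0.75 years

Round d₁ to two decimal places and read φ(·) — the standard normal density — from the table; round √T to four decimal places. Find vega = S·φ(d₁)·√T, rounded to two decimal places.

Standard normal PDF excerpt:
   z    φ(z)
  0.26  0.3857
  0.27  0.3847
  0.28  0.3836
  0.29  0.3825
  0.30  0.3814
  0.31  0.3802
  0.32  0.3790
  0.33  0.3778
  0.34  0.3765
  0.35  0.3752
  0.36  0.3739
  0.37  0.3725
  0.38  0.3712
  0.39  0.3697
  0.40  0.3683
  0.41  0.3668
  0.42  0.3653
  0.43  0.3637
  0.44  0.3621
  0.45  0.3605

150.24

T = 0.75;  σ√T = 0.4070
d₁ = [ln(464/460) + (0.073 + 0.47²/2)·0.75] / 0.4070 = [0.0087 + 0.1376] / 0.4070 = 0.3593 which rounds to 0.36
√T = √0.75 = 0.8660
φ(d₁) = φ(0.36) = 0.3739
vega = S·φ(d₁)·√T = 464·0.3739·0.8660 = 150.2420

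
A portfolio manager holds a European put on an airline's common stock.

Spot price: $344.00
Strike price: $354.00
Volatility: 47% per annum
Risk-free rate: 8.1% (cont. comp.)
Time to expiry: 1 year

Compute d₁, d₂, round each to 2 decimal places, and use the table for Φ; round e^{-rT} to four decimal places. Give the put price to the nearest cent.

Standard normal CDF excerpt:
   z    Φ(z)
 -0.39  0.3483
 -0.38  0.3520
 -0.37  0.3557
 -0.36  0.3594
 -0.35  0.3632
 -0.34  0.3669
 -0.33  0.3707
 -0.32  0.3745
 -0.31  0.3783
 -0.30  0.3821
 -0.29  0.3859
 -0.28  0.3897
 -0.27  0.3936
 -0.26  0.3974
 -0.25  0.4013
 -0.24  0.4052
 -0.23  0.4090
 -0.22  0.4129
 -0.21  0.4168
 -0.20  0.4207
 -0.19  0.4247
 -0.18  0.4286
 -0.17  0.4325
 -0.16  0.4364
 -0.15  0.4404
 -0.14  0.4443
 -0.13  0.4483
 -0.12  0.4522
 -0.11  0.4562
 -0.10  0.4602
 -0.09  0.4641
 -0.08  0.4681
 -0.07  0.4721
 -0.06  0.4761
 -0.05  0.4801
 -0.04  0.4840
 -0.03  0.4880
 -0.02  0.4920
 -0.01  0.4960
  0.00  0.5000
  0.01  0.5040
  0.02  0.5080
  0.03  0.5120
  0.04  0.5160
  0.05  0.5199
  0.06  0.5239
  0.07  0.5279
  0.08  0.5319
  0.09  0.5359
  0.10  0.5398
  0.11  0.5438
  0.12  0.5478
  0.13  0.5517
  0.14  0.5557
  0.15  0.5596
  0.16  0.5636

σ√T = 0.47·√1 = 0.4700
ln(S/K) + (r + σ²/2)T = ln(344/354) + (0.081 + 0.47²/2)·1 = -0.0287 + 0.1915 = 0.1628
d₁ = 0.1628 / 0.4700 = 0.3464 → 0.35
d₂ = d₁ − σ√T = 0.3464 − 0.4700 = -0.1236 → -0.12
e^(−rT) = e^(−0.081·1) = 0.9222
P = 354·0.9222·N(0.12) − 344·N(-0.35) = 354·0.9222·0.5478 − 344·0.3632 = 178.8341 − 124.9408 = 53.8933

$53.89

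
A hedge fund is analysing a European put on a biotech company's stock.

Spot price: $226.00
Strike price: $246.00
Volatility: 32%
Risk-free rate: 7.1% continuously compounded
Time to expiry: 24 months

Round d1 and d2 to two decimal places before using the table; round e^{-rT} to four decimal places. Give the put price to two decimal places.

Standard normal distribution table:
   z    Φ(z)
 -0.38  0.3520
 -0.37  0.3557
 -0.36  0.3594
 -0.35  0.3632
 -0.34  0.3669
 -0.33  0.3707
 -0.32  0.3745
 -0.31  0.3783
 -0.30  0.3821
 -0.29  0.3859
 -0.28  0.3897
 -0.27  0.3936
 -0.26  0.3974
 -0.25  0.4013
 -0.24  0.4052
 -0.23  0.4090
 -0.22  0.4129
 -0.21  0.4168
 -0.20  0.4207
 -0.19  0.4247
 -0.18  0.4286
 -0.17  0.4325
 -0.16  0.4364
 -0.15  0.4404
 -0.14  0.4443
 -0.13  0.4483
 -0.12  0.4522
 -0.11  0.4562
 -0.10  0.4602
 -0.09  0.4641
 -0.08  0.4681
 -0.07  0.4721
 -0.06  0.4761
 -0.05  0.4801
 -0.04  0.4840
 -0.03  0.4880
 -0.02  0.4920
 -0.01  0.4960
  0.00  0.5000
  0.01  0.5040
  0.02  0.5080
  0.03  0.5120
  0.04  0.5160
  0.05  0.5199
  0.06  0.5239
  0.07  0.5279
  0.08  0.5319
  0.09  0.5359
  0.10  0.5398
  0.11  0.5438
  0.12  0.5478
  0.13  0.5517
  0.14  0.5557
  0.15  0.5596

$33.13

T = 2;  σ√T = 0.4525
ln(S/K) + (r + σ²/2)T = ln(226/246) + (0.071 + 0.32²/2)·2 = -0.0848 + 0.2444 = 0.1596
d₁ = 0.1596 / 0.4525 = 0.3527 ≈ 0.35
d₂ = d₁ − σ√T = 0.3527 − 0.4525 = -0.0999 ≈ -0.10
e^(−rT) = e^(−0.071·2) = 0.8676
P = 246·0.8676·N(0.10) − 226·N(-0.35) = 246·0.8676·0.5398 − 226·0.3632 = 115.2093 − 82.0832 = 33.1261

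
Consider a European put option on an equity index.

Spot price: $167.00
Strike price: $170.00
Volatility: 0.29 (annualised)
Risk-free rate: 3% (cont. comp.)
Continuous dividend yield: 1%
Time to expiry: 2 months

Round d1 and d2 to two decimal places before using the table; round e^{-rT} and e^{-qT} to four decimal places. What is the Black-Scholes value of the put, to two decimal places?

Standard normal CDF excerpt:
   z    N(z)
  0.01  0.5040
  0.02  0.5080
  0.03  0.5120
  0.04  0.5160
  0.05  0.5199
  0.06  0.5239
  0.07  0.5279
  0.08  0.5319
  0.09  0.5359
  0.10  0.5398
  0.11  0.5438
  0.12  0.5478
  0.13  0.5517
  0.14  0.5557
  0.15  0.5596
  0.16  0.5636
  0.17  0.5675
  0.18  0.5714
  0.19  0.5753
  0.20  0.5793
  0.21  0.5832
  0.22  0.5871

σ√T = 0.29 × 0.4082 = 0.1184
ln(S/K) + (r − q + σ²/2)T = ln(167/170) + (0.03 − 0.01 + 0.29²/2)·0.1667 = -0.0178 + 0.0103 = -0.0075
d₁ = -0.0075 / 0.1184 = -0.0630 ⇒ -0.06
d₂ = d₁ − σ√T = -0.0630 − 0.1184 = -0.1814 ⇒ -0.18
e^(−qT) = e^(−0.01·0.1667) = 0.9983;  e^(−rT) = e^(−0.03·0.1667) = 0.9950
P = 170·0.9950·N(0.18) − 167·0.9983·N(0.06) = 170·0.9950·0.5714 − 167·0.9983·0.5239 = 96.6523 − 87.3426 = 9.3097

$9.31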